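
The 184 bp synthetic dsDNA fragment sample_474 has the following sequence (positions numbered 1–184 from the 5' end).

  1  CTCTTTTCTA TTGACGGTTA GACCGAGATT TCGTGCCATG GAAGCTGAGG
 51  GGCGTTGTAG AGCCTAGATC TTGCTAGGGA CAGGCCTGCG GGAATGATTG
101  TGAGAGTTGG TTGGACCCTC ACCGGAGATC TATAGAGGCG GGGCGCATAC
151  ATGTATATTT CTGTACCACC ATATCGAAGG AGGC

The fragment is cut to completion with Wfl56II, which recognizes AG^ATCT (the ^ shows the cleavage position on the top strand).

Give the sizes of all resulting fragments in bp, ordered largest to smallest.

Wfl56II sites (AGATCT) start at positions 66, 126.
Wfl56II cuts after base 2 of each site, so after positions 67, 127.
Linear molecule, 2 cuts → 3 fragments:
  1–67 → 67 bp
  68–127 → 60 bp
  128–184 → 57 bp
Sorted largest to smallest: 67, 60, 57 bp.

67, 60, 57 bp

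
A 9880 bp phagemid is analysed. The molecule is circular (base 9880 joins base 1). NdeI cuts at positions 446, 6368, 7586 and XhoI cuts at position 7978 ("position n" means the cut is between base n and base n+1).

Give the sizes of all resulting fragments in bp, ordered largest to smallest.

Combined cut positions (sorted): 446, 6368, 7586, 7978.
Circular molecule, 4 cuts → 4 fragments:
  6368 − 446 = 5922 bp
  7586 − 6368 = 1218 bp
  7978 − 7586 = 392 bp
  wrap: 9880 − 7978 + 446 = 2348 bp
Sorted largest to smallest: 5922, 2348, 1218, 392 bp.

5922, 2348, 1218, 392 bp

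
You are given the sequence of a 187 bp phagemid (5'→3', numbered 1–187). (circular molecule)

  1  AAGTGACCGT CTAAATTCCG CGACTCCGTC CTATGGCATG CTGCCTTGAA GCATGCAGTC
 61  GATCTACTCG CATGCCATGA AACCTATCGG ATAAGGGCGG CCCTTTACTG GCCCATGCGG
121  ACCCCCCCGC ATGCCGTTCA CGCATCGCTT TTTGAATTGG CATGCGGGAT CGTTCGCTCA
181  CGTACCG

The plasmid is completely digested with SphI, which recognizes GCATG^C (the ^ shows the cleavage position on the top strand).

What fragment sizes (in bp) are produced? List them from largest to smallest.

63, 59, 31, 19, 15 bp

SphI sites (GCATGC) start at positions 36, 51, 70, 129, 160.
SphI cuts after base 5 of each site (before the last base), so after positions 40, 55, 74, 133, 164.
Circular molecule, 5 cuts → 5 fragments:
  41–55 → 15 bp
  56–74 → 19 bp
  75–133 → 59 bp
  134–164 → 31 bp
  165–187 then 1–40 → 23 + 40 = 63 bp
Sorted largest to smallest: 63, 59, 31, 19, 15 bp.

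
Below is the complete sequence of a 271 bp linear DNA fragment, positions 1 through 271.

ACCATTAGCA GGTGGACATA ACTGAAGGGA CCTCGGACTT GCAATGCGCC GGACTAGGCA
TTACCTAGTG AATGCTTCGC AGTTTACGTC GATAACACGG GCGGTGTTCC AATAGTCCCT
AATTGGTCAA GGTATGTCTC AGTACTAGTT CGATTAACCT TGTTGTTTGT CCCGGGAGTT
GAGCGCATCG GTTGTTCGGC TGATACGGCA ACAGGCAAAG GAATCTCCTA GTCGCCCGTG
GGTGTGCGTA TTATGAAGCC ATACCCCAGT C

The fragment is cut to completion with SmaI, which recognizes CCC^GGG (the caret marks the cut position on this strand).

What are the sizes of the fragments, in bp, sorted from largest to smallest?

The SmaI site (CCCGGG) starts at position 171.
SmaI cuts after base 3 of each site, so after position 173.
Linear molecule, 1 cut → 2 fragments:
  1–173 → 173 bp
  174–271 → 98 bp
Sorted largest to smallest: 173, 98 bp.

173, 98 bp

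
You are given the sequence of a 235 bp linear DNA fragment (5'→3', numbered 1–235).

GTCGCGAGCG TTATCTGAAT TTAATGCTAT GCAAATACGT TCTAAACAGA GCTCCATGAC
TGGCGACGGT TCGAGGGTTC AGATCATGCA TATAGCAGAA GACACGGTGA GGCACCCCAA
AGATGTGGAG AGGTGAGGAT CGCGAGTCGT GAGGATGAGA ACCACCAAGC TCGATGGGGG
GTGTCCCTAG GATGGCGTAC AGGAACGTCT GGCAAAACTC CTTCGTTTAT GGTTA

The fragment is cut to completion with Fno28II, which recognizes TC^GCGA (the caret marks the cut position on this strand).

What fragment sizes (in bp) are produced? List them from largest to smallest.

138, 94, 3 bp

Fno28II sites (TCGCGA) start at positions 2, 140.
Fno28II cuts after base 2 of each site, so after positions 3, 141.
Linear molecule, 2 cuts → 3 fragments:
  1–3 → 3 bp
  4–141 → 138 bp
  142–235 → 94 bp
Sorted largest to smallest: 138, 94, 3 bp.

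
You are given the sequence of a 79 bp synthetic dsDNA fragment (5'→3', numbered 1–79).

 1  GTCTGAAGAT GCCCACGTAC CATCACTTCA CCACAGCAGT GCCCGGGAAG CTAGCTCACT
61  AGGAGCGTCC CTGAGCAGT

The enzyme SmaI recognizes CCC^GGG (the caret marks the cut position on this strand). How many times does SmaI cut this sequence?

1

CCCGGG occurs starting at position 42.
SmaI cuts at 1 site.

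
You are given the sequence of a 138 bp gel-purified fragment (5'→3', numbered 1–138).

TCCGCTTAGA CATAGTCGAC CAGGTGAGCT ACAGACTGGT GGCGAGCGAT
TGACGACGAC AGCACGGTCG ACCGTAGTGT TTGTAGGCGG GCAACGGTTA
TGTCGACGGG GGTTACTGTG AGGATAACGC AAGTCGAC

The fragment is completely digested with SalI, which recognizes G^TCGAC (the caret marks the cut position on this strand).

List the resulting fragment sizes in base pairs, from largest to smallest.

52, 35, 31, 15, 5 bp

SalI sites (GTCGAC) start at positions 15, 67, 102, 133.
SalI cuts after the first base of each site, so after positions 15, 67, 102, 133.
Linear molecule, 4 cuts → 5 fragments:
  1–15 → 15 bp
  16–67 → 52 bp
  68–102 → 35 bp
  103–133 → 31 bp
  134–138 → 5 bp
Sorted largest to smallest: 52, 35, 31, 15, 5 bp.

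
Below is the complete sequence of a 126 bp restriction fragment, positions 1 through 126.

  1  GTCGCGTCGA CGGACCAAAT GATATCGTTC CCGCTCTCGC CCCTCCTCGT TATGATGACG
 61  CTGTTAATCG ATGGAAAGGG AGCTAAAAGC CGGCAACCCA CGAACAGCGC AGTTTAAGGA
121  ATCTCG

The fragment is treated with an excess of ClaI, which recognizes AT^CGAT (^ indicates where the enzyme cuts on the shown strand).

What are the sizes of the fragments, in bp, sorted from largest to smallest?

The ClaI site (ATCGAT) starts at position 67.
ClaI cuts after base 2 of each site, so after position 68.
Linear molecule, 1 cut → 2 fragments:
  1–68 → 68 bp
  69–126 → 58 bp
Sorted largest to smallest: 68, 58 bp.

68, 58 bp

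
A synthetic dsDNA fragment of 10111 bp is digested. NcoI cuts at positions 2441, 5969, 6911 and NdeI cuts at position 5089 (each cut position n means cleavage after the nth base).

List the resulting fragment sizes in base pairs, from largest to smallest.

Combined cut positions (sorted): 2441, 5089, 5969, 6911.
Linear molecule, 4 cuts → 5 fragments:
  2441 − 0 = 2441 bp
  5089 − 2441 = 2648 bp
  5969 − 5089 = 880 bp
  6911 − 5969 = 942 bp
  10111 − 6911 = 3200 bp
Sorted largest to smallest: 3200, 2648, 2441, 942, 880 bp.

3200, 2648, 2441, 942, 880 bp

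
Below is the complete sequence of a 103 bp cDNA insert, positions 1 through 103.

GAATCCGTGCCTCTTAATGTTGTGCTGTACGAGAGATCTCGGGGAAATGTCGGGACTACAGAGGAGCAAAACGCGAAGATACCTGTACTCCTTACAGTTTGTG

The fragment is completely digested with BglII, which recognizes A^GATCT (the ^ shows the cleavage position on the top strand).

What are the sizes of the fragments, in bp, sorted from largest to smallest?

69, 34 bp

The BglII site (AGATCT) starts at position 34.
BglII cuts after the first base of each site, so after position 34.
Linear molecule, 1 cut → 2 fragments:
  1–34 → 34 bp
  35–103 → 69 bp
Sorted largest to smallest: 69, 34 bp.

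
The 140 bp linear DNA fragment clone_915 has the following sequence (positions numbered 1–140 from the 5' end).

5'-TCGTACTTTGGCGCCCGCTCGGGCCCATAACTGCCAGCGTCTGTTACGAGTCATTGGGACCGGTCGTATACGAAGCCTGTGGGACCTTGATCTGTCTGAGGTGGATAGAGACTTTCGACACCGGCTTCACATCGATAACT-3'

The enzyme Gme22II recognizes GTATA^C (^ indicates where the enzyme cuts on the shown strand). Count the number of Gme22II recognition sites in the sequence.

1

GTATAC occurs starting at position 66.
Gme22II cuts at 1 site.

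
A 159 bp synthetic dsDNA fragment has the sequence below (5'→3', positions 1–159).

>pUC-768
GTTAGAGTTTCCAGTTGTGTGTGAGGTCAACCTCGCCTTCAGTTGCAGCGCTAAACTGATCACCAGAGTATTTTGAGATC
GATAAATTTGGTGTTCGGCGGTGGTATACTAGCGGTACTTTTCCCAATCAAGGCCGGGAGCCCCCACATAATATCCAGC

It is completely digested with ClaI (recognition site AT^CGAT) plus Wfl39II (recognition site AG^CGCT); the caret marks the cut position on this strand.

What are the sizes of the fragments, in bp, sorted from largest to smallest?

The ClaI site (ATCGAT) starts at position 78.
ClaI cuts after base 2 of each site, so after position 79.
The Wfl39II site (AGCGCT) starts at position 47.
Wfl39II cuts after base 2 of each site, so after position 48.
Combined cut positions: 48, 79.
Linear molecule, 2 cuts → 3 fragments:
  1–48 → 48 bp
  49–79 → 31 bp
  80–159 → 80 bp
Sorted largest to smallest: 80, 48, 31 bp.

80, 48, 31 bp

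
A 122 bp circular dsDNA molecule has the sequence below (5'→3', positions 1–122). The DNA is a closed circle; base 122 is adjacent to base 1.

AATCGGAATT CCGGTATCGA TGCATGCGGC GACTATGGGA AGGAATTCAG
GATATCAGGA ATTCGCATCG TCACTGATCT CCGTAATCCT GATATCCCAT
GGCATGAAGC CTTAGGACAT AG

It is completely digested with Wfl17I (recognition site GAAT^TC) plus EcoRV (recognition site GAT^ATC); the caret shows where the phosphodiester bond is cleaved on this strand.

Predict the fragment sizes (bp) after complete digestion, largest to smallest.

Wfl17I sites (GAATTC) start at positions 6, 43, 59.
Wfl17I cuts after base 4 of each site, so after positions 9, 46, 62.
EcoRV sites (GATATC) start at positions 51, 91.
EcoRV cuts after base 3 of each site, so after positions 53, 93.
Combined cut positions: 9, 46, 53, 62, 93.
Circular molecule, 5 cuts → 5 fragments:
  10–46 → 37 bp
  47–53 → 7 bp
  54–62 → 9 bp
  63–93 → 31 bp
  94–122 then 1–9 → 29 + 9 = 38 bp
Sorted largest to smallest: 38, 37, 31, 9, 7 bp.

38, 37, 31, 9, 7 bp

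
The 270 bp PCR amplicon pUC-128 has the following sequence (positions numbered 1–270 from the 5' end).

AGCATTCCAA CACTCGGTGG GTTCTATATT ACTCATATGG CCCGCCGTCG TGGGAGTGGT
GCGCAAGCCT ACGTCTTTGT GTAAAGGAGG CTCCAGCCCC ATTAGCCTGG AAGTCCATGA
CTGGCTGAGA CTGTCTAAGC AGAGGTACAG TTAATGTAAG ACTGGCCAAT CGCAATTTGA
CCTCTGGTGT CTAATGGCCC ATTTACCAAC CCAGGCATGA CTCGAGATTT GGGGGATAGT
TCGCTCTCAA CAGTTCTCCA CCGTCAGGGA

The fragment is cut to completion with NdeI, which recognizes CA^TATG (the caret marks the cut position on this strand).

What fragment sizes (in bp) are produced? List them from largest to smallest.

235, 35 bp

The NdeI site (CATATG) starts at position 34.
NdeI cuts after base 2 of each site, so after position 35.
Linear molecule, 1 cut → 2 fragments:
  1–35 → 35 bp
  36–270 → 235 bp
Sorted largest to smallest: 235, 35 bp.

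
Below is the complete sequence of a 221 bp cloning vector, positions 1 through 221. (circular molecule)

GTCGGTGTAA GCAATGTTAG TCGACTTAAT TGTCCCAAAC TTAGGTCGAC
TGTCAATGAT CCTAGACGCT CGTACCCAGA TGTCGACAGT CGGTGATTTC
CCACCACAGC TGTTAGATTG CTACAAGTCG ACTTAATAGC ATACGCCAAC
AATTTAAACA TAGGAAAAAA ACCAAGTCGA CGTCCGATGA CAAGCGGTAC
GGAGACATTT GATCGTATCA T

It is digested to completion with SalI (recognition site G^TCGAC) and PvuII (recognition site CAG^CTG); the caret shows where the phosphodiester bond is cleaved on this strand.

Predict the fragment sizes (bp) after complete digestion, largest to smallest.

65, 49, 37, 27, 25, 18 bp

SalI sites (GTCGAC) start at positions 20, 45, 82, 127, 176.
SalI cuts after the first base of each site, so after positions 20, 45, 82, 127, 176.
The PvuII site (CAGCTG) starts at position 107.
PvuII cuts after base 3 of each site, so after position 109.
Combined cut positions: 20, 45, 82, 109, 127, 176.
Circular molecule, 6 cuts → 6 fragments:
  21–45 → 25 bp
  46–82 → 37 bp
  83–109 → 27 bp
  110–127 → 18 bp
  128–176 → 49 bp
  177–221 then 1–20 → 45 + 20 = 65 bp
Sorted largest to smallest: 65, 49, 37, 27, 25, 18 bp.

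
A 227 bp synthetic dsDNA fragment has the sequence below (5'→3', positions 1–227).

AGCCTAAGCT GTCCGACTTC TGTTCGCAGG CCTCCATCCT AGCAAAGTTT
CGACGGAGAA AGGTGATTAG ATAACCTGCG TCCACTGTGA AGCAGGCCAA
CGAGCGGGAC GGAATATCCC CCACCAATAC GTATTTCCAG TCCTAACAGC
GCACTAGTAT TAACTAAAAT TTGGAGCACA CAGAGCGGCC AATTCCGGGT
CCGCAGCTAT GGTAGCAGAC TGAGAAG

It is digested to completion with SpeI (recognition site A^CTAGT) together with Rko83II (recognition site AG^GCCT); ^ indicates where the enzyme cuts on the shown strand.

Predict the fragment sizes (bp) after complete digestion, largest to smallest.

The SpeI site (ACTAGT) starts at position 153.
SpeI cuts after the first base of each site, so after position 153.
The Rko83II site (AGGCCT) starts at position 28.
Rko83II cuts after base 2 of each site, so after position 29.
Combined cut positions: 29, 153.
Linear molecule, 2 cuts → 3 fragments:
  1–29 → 29 bp
  30–153 → 124 bp
  154–227 → 74 bp
Sorted largest to smallest: 124, 74, 29 bp.

124, 74, 29 bp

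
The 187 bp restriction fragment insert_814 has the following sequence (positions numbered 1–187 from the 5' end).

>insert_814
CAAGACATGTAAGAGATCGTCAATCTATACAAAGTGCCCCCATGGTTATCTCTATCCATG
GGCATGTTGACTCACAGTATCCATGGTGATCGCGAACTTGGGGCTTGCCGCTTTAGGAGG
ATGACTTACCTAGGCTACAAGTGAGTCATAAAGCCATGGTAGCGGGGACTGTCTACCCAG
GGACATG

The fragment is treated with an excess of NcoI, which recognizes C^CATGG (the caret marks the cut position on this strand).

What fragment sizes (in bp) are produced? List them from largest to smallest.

NcoI sites (CCATGG) start at positions 40, 56, 81, 154.
NcoI cuts after the first base of each site, so after positions 40, 56, 81, 154.
Linear molecule, 4 cuts → 5 fragments:
  1–40 → 40 bp
  41–56 → 16 bp
  57–81 → 25 bp
  82–154 → 73 bp
  155–187 → 33 bp
Sorted largest to smallest: 73, 40, 33, 25, 16 bp.

73, 40, 33, 25, 16 bp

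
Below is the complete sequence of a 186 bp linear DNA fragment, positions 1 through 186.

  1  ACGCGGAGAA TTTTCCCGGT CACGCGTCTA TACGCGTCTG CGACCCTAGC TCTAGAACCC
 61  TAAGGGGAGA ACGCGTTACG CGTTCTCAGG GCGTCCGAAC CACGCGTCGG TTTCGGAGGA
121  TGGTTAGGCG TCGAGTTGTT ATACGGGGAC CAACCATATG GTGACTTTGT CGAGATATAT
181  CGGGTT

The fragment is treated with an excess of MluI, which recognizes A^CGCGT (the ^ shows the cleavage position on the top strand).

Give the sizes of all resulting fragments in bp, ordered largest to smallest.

MluI sites (ACGCGT) start at positions 22, 32, 71, 78, 102.
MluI cuts after the first base of each site, so after positions 22, 32, 71, 78, 102.
Linear molecule, 5 cuts → 6 fragments:
  1–22 → 22 bp
  23–32 → 10 bp
  33–71 → 39 bp
  72–78 → 7 bp
  79–102 → 24 bp
  103–186 → 84 bp
Sorted largest to smallest: 84, 39, 24, 22, 10, 7 bp.

84, 39, 24, 22, 10, 7 bp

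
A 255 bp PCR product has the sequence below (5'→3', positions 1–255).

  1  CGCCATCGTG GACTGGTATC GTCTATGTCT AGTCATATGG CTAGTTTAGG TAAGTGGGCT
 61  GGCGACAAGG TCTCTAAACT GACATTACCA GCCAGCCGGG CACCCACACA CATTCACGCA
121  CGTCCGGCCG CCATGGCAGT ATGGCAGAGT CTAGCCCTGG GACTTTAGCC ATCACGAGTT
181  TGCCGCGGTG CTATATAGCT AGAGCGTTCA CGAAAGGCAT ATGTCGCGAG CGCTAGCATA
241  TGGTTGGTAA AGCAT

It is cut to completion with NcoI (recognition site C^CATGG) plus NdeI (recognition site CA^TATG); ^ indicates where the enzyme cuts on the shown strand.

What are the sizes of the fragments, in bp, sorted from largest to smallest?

96, 88, 35, 19, 17 bp

The NcoI site (CCATGG) starts at position 131.
NcoI cuts after the first base of each site, so after position 131.
NdeI sites (CATATG) start at positions 34, 218, 237.
NdeI cuts after base 2 of each site, so after positions 35, 219, 238.
Combined cut positions: 35, 131, 219, 238.
Linear molecule, 4 cuts → 5 fragments:
  1–35 → 35 bp
  36–131 → 96 bp
  132–219 → 88 bp
  220–238 → 19 bp
  239–255 → 17 bp
Sorted largest to smallest: 96, 88, 35, 19, 17 bp.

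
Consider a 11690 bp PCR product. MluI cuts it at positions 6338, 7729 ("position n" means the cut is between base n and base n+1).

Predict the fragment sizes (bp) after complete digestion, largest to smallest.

Linear molecule, 2 cuts → 3 fragments:
  6338 − 0 = 6338 bp
  7729 − 6338 = 1391 bp
  11690 − 7729 = 3961 bp
Sorted largest to smallest: 6338, 3961, 1391 bp.

6338, 3961, 1391 bp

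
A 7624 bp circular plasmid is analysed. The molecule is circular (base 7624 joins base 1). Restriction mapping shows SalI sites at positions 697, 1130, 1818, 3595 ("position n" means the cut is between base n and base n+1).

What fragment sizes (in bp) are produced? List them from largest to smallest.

Circular molecule, 4 cuts → 4 fragments:
  1130 − 697 = 433 bp
  1818 − 1130 = 688 bp
  3595 − 1818 = 1777 bp
  wrap: 7624 − 3595 + 697 = 4726 bp
Sorted largest to smallest: 4726, 1777, 688, 433 bp.

4726, 1777, 688, 433 bp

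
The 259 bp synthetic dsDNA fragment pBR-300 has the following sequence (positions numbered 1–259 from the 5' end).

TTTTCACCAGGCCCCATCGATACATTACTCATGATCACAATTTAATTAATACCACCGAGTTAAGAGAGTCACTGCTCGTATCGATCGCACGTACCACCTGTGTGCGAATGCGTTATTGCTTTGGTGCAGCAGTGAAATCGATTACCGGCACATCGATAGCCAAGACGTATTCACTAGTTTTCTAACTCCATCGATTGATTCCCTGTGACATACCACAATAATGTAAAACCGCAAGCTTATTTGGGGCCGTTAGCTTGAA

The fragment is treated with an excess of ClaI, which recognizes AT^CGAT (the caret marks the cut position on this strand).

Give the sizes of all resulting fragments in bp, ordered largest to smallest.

ClaI sites (ATCGAT) start at positions 16, 80, 137, 152, 190.
ClaI cuts after base 2 of each site, so after positions 17, 81, 138, 153, 191.
Linear molecule, 5 cuts → 6 fragments:
  1–17 → 17 bp
  18–81 → 64 bp
  82–138 → 57 bp
  139–153 → 15 bp
  154–191 → 38 bp
  192–259 → 68 bp
Sorted largest to smallest: 68, 64, 57, 38, 17, 15 bp.

68, 64, 57, 38, 17, 15 bp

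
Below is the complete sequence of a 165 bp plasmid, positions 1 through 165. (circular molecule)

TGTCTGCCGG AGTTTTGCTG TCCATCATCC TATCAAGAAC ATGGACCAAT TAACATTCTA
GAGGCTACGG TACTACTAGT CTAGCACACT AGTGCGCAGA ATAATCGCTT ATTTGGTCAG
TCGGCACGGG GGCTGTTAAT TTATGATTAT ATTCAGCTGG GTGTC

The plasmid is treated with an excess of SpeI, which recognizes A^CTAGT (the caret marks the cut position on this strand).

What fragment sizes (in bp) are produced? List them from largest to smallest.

152, 13 bp

SpeI sites (ACTAGT) start at positions 75, 88.
SpeI cuts after the first base of each site, so after positions 75, 88.
Circular molecule, 2 cuts → 2 fragments:
  76–88 → 13 bp
  89–165 then 1–75 → 77 + 75 = 152 bp
Sorted largest to smallest: 152, 13 bp.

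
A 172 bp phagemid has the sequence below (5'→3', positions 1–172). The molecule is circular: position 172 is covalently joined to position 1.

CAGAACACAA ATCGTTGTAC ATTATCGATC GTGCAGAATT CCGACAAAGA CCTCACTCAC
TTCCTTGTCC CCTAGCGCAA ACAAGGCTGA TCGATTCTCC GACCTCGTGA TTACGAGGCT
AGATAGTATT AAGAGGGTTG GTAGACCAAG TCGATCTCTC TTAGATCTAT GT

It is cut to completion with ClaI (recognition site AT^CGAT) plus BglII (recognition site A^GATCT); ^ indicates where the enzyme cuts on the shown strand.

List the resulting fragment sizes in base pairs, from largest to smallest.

ClaI sites (ATCGAT) start at positions 24, 90.
ClaI cuts after base 2 of each site, so after positions 25, 91.
The BglII site (AGATCT) starts at position 163.
BglII cuts after the first base of each site, so after position 163.
Combined cut positions: 25, 91, 163.
Circular molecule, 3 cuts → 3 fragments:
  26–91 → 66 bp
  92–163 → 72 bp
  164–172 then 1–25 → 9 + 25 = 34 bp
Sorted largest to smallest: 72, 66, 34 bp.

72, 66, 34 bp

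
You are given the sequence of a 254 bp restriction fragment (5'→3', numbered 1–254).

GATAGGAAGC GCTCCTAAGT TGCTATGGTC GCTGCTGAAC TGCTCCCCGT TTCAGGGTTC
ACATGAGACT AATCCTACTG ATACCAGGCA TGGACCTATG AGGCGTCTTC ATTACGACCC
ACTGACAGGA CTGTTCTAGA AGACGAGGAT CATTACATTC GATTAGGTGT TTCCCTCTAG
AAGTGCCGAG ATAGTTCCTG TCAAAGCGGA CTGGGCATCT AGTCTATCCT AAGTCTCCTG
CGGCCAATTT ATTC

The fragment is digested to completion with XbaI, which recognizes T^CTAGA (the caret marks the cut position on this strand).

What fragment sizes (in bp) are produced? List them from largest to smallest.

135, 78, 41 bp

XbaI sites (TCTAGA) start at positions 135, 176.
XbaI cuts after the first base of each site, so after positions 135, 176.
Linear molecule, 2 cuts → 3 fragments:
  1–135 → 135 bp
  136–176 → 41 bp
  177–254 → 78 bp
Sorted largest to smallest: 135, 78, 41 bp.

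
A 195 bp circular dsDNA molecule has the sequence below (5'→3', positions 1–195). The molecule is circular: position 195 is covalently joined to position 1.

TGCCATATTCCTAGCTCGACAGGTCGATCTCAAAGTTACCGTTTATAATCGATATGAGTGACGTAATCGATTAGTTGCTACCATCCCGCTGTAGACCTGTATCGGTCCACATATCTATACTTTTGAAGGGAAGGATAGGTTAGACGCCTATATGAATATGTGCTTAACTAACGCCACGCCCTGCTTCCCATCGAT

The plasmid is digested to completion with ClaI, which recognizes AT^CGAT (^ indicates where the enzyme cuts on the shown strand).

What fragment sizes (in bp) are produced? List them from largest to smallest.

124, 53, 18 bp

ClaI sites (ATCGAT) start at positions 48, 66, 190.
ClaI cuts after base 2 of each site, so after positions 49, 67, 191.
Circular molecule, 3 cuts → 3 fragments:
  50–67 → 18 bp
  68–191 → 124 bp
  192–195 then 1–49 → 4 + 49 = 53 bp
Sorted largest to smallest: 124, 53, 18 bp.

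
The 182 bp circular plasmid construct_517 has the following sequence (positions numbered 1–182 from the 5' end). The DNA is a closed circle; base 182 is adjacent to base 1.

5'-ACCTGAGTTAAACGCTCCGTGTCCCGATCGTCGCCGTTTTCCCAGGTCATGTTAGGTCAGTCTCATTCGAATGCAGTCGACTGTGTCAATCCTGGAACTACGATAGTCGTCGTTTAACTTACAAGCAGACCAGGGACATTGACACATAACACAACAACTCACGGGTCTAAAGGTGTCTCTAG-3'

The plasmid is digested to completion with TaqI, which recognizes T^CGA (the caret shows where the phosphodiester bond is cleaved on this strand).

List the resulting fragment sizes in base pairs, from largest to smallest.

TaqI sites (TCGA) start at positions 67, 77.
TaqI cuts after the first base of each site, so after positions 67, 77.
Circular molecule, 2 cuts → 2 fragments:
  68–77 → 10 bp
  78–182 then 1–67 → 105 + 67 = 172 bp
Sorted largest to smallest: 172, 10 bp.

172, 10 bp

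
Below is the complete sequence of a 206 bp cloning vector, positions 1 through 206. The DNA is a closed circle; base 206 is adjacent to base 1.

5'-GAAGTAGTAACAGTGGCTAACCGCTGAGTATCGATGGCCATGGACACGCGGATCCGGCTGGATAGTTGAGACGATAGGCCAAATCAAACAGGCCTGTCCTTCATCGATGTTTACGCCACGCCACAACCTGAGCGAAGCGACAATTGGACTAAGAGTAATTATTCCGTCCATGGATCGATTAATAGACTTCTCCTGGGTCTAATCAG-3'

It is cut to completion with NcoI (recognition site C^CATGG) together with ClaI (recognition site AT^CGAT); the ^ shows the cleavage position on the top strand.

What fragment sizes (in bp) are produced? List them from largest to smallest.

66, 64, 62, 7, 7 bp

NcoI sites (CCATGG) start at positions 38, 168.
NcoI cuts after the first base of each site, so after positions 38, 168.
ClaI sites (ATCGAT) start at positions 30, 103, 174.
ClaI cuts after base 2 of each site, so after positions 31, 104, 175.
Combined cut positions: 31, 38, 104, 168, 175.
Circular molecule, 5 cuts → 5 fragments:
  32–38 → 7 bp
  39–104 → 66 bp
  105–168 → 64 bp
  169–175 → 7 bp
  176–206 then 1–31 → 31 + 31 = 62 bp
Sorted largest to smallest: 66, 64, 62, 7, 7 bp.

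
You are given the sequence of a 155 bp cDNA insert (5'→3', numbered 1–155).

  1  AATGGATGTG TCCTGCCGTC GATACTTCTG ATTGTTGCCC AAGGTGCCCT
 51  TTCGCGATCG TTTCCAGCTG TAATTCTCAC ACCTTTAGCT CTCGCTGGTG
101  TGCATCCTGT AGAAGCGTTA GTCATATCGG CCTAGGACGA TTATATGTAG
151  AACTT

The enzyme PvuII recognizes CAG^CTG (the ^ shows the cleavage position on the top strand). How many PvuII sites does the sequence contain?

CAGCTG occurs starting at position 65.
PvuII cuts at 1 site.

1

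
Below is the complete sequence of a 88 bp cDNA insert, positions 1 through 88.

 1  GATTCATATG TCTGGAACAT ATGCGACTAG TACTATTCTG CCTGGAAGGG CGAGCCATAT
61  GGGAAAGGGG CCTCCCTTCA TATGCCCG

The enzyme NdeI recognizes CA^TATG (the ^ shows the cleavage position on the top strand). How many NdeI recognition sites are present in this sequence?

CATATG occurs starting at positions 5, 18, 56, 79.
NdeI cuts at 4 sites.

4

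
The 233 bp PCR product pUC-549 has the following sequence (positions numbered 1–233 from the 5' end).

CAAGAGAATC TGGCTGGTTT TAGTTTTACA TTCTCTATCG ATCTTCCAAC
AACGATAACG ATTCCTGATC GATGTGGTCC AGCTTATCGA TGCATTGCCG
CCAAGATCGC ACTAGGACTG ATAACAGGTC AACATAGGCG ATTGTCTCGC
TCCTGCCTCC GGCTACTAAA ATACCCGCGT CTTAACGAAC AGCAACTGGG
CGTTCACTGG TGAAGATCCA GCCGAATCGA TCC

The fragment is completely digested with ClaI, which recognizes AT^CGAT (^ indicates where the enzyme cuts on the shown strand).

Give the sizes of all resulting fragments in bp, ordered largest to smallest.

140, 38, 31, 18, 6 bp

ClaI sites (ATCGAT) start at positions 37, 68, 86, 226.
ClaI cuts after base 2 of each site, so after positions 38, 69, 87, 227.
Linear molecule, 4 cuts → 5 fragments:
  1–38 → 38 bp
  39–69 → 31 bp
  70–87 → 18 bp
  88–227 → 140 bp
  228–233 → 6 bp
Sorted largest to smallest: 140, 38, 31, 18, 6 bp.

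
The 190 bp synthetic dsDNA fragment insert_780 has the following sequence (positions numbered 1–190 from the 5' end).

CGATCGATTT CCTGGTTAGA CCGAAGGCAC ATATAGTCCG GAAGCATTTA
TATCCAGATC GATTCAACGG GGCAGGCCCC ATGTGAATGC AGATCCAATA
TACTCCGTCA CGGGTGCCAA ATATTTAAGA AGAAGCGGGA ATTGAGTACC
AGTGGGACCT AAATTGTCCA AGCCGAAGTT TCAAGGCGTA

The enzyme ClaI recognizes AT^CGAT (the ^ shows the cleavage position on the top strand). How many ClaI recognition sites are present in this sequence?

2

ATCGAT occurs starting at positions 3, 58.
ClaI cuts at 2 sites.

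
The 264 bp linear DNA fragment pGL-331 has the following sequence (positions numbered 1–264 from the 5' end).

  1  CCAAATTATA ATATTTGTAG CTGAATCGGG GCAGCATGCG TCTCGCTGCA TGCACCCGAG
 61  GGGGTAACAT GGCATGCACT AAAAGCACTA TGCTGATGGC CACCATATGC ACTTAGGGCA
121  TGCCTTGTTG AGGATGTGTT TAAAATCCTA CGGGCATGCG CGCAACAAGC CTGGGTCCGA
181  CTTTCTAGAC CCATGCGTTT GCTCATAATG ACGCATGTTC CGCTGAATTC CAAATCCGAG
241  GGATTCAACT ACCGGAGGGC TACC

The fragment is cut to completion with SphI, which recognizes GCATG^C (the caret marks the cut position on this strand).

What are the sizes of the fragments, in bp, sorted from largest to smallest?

SphI sites (GCATGC) start at positions 34, 48, 72, 118, 154.
SphI cuts after base 5 of each site (before the last base), so after positions 38, 52, 76, 122, 158.
Linear molecule, 5 cuts → 6 fragments:
  1–38 → 38 bp
  39–52 → 14 bp
  53–76 → 24 bp
  77–122 → 46 bp
  123–158 → 36 bp
  159–264 → 106 bp
Sorted largest to smallest: 106, 46, 38, 36, 24, 14 bp.

106, 46, 38, 36, 24, 14 bp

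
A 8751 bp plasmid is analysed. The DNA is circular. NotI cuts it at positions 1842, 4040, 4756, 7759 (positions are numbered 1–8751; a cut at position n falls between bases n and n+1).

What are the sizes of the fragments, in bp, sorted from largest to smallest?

Circular molecule, 4 cuts → 4 fragments:
  4040 − 1842 = 2198 bp
  4756 − 4040 = 716 bp
  7759 − 4756 = 3003 bp
  wrap: 8751 − 7759 + 1842 = 2834 bp
Sorted largest to smallest: 3003, 2834, 2198, 716 bp.

3003, 2834, 2198, 716 bp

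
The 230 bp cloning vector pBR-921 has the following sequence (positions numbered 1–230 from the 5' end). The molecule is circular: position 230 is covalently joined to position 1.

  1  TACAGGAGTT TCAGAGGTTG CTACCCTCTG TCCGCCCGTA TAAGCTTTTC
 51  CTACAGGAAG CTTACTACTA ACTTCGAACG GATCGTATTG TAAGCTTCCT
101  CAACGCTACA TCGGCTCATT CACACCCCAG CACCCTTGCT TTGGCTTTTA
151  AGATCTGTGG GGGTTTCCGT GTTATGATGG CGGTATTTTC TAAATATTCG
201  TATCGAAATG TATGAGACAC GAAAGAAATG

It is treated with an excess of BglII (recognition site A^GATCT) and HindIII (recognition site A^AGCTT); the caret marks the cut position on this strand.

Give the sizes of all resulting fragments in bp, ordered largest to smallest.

121, 59, 34, 16 bp

The BglII site (AGATCT) starts at position 151.
BglII cuts after the first base of each site, so after position 151.
HindIII sites (AAGCTT) start at positions 42, 58, 92.
HindIII cuts after the first base of each site, so after positions 42, 58, 92.
Combined cut positions: 42, 58, 92, 151.
Circular molecule, 4 cuts → 4 fragments:
  43–58 → 16 bp
  59–92 → 34 bp
  93–151 → 59 bp
  152–230 then 1–42 → 79 + 42 = 121 bp
Sorted largest to smallest: 121, 59, 34, 16 bp.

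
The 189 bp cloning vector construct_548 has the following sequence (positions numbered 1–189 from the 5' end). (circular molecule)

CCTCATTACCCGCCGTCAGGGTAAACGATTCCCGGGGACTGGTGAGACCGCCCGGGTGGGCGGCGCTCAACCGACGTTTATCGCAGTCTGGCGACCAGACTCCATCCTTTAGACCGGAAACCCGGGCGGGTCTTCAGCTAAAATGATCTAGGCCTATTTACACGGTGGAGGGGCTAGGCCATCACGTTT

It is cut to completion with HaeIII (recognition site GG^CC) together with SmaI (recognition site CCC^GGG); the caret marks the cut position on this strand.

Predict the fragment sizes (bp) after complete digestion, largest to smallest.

70, 44, 29, 26, 20 bp

HaeIII sites (GGCC) start at positions 151, 177.
HaeIII cuts after base 2 of each site, so after positions 152, 178.
SmaI sites (CCCGGG) start at positions 31, 51, 121.
SmaI cuts after base 3 of each site, so after positions 33, 53, 123.
Combined cut positions: 33, 53, 123, 152, 178.
Circular molecule, 5 cuts → 5 fragments:
  34–53 → 20 bp
  54–123 → 70 bp
  124–152 → 29 bp
  153–178 → 26 bp
  179–189 then 1–33 → 11 + 33 = 44 bp
Sorted largest to smallest: 70, 44, 29, 26, 20 bp.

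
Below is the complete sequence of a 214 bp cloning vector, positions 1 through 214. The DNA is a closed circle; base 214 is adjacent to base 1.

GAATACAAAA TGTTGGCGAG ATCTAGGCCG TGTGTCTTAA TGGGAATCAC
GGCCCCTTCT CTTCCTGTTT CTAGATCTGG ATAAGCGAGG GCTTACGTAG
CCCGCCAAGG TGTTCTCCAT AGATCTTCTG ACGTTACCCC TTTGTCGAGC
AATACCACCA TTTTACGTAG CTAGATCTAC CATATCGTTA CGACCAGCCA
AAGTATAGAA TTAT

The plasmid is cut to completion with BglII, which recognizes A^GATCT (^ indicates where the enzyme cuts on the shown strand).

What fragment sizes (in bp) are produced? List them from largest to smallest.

60, 54, 52, 48 bp

BglII sites (AGATCT) start at positions 19, 73, 121, 173.
BglII cuts after the first base of each site, so after positions 19, 73, 121, 173.
Circular molecule, 4 cuts → 4 fragments:
  20–73 → 54 bp
  74–121 → 48 bp
  122–173 → 52 bp
  174–214 then 1–19 → 41 + 19 = 60 bp
Sorted largest to smallest: 60, 54, 52, 48 bp.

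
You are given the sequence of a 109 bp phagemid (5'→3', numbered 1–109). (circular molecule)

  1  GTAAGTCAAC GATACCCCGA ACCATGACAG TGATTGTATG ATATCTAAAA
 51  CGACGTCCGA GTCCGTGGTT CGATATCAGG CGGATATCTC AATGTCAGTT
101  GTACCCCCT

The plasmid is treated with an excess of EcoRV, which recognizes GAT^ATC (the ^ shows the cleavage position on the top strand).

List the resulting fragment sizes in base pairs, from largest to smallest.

EcoRV sites (GATATC) start at positions 40, 72, 83.
EcoRV cuts after base 3 of each site, so after positions 42, 74, 85.
Circular molecule, 3 cuts → 3 fragments:
  43–74 → 32 bp
  75–85 → 11 bp
  86–109 then 1–42 → 24 + 42 = 66 bp
Sorted largest to smallest: 66, 32, 11 bp.

66, 32, 11 bp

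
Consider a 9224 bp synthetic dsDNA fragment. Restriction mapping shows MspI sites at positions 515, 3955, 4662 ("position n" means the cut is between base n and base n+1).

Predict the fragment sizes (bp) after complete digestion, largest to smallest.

4562, 3440, 707, 515 bp

Linear molecule, 3 cuts → 4 fragments:
  515 − 0 = 515 bp
  3955 − 515 = 3440 bp
  4662 − 3955 = 707 bp
  9224 − 4662 = 4562 bp
Sorted largest to smallest: 4562, 3440, 707, 515 bp.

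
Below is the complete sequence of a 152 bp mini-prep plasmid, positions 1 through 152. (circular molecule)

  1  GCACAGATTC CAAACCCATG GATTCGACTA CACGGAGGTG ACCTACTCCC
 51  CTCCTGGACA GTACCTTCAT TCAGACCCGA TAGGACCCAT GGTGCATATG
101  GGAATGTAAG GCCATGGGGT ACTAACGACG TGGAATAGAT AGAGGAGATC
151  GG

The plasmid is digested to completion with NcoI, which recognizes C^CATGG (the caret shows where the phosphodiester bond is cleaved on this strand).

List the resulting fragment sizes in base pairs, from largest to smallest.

NcoI sites (CCATGG) start at positions 16, 87, 112.
NcoI cuts after the first base of each site, so after positions 16, 87, 112.
Circular molecule, 3 cuts → 3 fragments:
  17–87 → 71 bp
  88–112 → 25 bp
  113–152 then 1–16 → 40 + 16 = 56 bp
Sorted largest to smallest: 71, 56, 25 bp.

71, 56, 25 bp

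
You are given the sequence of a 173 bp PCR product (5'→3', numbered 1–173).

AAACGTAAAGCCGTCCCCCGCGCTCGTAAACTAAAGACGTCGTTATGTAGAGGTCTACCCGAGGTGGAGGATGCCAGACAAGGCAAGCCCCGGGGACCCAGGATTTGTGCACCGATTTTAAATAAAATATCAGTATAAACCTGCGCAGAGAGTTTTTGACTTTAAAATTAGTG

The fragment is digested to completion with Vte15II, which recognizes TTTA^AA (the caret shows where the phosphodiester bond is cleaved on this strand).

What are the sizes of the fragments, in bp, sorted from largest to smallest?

Vte15II sites (TTTAAA) start at positions 117, 161.
Vte15II cuts after base 4 of each site, so after positions 120, 164.
Linear molecule, 2 cuts → 3 fragments:
  1–120 → 120 bp
  121–164 → 44 bp
  165–173 → 9 bp
Sorted largest to smallest: 120, 44, 9 bp.

120, 44, 9 bp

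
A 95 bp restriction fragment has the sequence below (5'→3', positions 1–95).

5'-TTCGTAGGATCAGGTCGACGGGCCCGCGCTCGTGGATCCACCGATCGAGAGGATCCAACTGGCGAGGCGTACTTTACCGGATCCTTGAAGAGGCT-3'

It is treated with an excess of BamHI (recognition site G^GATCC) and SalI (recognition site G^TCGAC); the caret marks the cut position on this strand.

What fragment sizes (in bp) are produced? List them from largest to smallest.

28, 20, 17, 16, 14 bp

BamHI sites (GGATCC) start at positions 34, 51, 79.
BamHI cuts after the first base of each site, so after positions 34, 51, 79.
The SalI site (GTCGAC) starts at position 14.
SalI cuts after the first base of each site, so after position 14.
Combined cut positions: 14, 34, 51, 79.
Linear molecule, 4 cuts → 5 fragments:
  1–14 → 14 bp
  15–34 → 20 bp
  35–51 → 17 bp
  52–79 → 28 bp
  80–95 → 16 bp
Sorted largest to smallest: 28, 20, 17, 16, 14 bp.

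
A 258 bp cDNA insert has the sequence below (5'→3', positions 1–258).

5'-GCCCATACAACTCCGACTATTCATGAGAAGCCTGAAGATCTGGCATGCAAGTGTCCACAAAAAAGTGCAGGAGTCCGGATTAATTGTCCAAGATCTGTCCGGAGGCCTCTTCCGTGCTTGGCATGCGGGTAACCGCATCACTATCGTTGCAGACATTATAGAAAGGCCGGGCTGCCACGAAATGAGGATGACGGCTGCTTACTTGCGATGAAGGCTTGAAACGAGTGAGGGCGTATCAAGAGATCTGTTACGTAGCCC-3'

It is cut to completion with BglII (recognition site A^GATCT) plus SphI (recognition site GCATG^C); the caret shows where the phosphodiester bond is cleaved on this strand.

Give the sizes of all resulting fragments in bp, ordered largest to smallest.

116, 44, 36, 34, 17, 11 bp

BglII sites (AGATCT) start at positions 36, 91, 241.
BglII cuts after the first base of each site, so after positions 36, 91, 241.
SphI sites (GCATGC) start at positions 43, 121.
SphI cuts after base 5 of each site (before the last base), so after positions 47, 125.
Combined cut positions: 36, 47, 91, 125, 241.
Linear molecule, 5 cuts → 6 fragments:
  1–36 → 36 bp
  37–47 → 11 bp
  48–91 → 44 bp
  92–125 → 34 bp
  126–241 → 116 bp
  242–258 → 17 bp
Sorted largest to smallest: 116, 44, 36, 34, 17, 11 bp.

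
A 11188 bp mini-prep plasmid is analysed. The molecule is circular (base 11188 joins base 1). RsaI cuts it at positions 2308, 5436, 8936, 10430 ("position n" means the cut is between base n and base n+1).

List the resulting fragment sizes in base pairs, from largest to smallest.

Circular molecule, 4 cuts → 4 fragments:
  5436 − 2308 = 3128 bp
  8936 − 5436 = 3500 bp
  10430 − 8936 = 1494 bp
  wrap: 11188 − 10430 + 2308 = 3066 bp
Sorted largest to smallest: 3500, 3128, 3066, 1494 bp.

3500, 3128, 3066, 1494 bp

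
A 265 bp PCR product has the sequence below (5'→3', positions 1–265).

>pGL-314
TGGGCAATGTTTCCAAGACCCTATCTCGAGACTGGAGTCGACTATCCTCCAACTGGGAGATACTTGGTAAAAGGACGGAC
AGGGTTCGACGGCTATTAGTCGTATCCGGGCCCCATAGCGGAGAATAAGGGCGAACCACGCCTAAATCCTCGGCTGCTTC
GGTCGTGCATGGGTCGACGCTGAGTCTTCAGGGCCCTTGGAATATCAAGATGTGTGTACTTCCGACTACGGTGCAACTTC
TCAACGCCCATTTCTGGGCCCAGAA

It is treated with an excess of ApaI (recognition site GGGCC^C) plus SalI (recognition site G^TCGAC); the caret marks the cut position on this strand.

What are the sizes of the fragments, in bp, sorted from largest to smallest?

ApaI sites (GGGCCC) start at positions 108, 191, 256.
ApaI cuts after base 5 of each site (before the last base), so after positions 112, 195, 260.
SalI sites (GTCGAC) start at positions 37, 173.
SalI cuts after the first base of each site, so after positions 37, 173.
Combined cut positions: 37, 112, 173, 195, 260.
Linear molecule, 5 cuts → 6 fragments:
  1–37 → 37 bp
  38–112 → 75 bp
  113–173 → 61 bp
  174–195 → 22 bp
  196–260 → 65 bp
  261–265 → 5 bp
Sorted largest to smallest: 75, 65, 61, 37, 22, 5 bp.

75, 65, 61, 37, 22, 5 bp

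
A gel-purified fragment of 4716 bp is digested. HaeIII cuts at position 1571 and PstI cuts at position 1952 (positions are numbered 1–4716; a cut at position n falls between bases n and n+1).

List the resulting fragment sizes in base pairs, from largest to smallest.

Combined cut positions (sorted): 1571, 1952.
Linear molecule, 2 cuts → 3 fragments:
  1571 − 0 = 1571 bp
  1952 − 1571 = 381 bp
  4716 − 1952 = 2764 bp
Sorted largest to smallest: 2764, 1571, 381 bp.

2764, 1571, 381 bp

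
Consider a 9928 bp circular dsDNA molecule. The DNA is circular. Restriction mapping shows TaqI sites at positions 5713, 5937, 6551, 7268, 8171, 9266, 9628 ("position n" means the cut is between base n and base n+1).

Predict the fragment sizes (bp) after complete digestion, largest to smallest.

6013, 1095, 903, 717, 614, 362, 224 bp

Circular molecule, 7 cuts → 7 fragments:
  5937 − 5713 = 224 bp
  6551 − 5937 = 614 bp
  7268 − 6551 = 717 bp
  8171 − 7268 = 903 bp
  9266 − 8171 = 1095 bp
  9628 − 9266 = 362 bp
  wrap: 9928 − 9628 + 5713 = 6013 bp
Sorted largest to smallest: 6013, 1095, 903, 717, 614, 362, 224 bp.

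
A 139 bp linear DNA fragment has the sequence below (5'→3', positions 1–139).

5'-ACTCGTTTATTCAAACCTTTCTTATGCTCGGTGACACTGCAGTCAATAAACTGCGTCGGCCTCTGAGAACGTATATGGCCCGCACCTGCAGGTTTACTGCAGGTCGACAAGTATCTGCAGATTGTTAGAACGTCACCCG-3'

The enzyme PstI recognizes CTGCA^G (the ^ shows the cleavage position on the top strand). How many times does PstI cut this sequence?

CTGCAG occurs starting at positions 37, 86, 97, 115.
PstI cuts at 4 sites.

4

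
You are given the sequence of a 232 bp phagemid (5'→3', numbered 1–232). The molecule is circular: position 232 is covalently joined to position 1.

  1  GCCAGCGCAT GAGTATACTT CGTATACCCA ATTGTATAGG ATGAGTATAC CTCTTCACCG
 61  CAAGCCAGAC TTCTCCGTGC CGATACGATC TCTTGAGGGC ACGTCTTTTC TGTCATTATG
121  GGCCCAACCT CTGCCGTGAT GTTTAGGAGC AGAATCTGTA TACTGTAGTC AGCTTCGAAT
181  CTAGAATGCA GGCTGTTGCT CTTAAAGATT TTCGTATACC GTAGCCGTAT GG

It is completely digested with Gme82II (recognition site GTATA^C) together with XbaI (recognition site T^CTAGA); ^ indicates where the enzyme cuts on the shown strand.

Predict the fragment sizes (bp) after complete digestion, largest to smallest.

113, 38, 31, 23, 18, 9 bp

Gme82II sites (GTATAC) start at positions 13, 22, 45, 158, 214.
Gme82II cuts after base 5 of each site (before the last base), so after positions 17, 26, 49, 162, 218.
The XbaI site (TCTAGA) starts at position 180.
XbaI cuts after the first base of each site, so after position 180.
Combined cut positions: 17, 26, 49, 162, 180, 218.
Circular molecule, 6 cuts → 6 fragments:
  18–26 → 9 bp
  27–49 → 23 bp
  50–162 → 113 bp
  163–180 → 18 bp
  181–218 → 38 bp
  219–232 then 1–17 → 14 + 17 = 31 bp
Sorted largest to smallest: 113, 38, 31, 23, 18, 9 bp.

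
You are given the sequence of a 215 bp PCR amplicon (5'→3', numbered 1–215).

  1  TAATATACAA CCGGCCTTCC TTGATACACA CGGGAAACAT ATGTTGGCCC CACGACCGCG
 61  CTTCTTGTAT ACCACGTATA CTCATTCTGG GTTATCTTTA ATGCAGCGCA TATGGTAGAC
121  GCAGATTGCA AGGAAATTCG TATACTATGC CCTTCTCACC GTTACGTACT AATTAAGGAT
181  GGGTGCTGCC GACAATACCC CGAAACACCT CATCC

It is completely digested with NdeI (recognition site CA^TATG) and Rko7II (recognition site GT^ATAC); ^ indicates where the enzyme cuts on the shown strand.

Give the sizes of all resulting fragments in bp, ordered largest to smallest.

74, 39, 33, 31, 29, 9 bp

NdeI sites (CATATG) start at positions 38, 109.
NdeI cuts after base 2 of each site, so after positions 39, 110.
Rko7II sites (GTATAC) start at positions 67, 76, 140.
Rko7II cuts after base 2 of each site, so after positions 68, 77, 141.
Combined cut positions: 39, 68, 77, 110, 141.
Linear molecule, 5 cuts → 6 fragments:
  1–39 → 39 bp
  40–68 → 29 bp
  69–77 → 9 bp
  78–110 → 33 bp
  111–141 → 31 bp
  142–215 → 74 bp
Sorted largest to smallest: 74, 39, 33, 31, 29, 9 bp.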